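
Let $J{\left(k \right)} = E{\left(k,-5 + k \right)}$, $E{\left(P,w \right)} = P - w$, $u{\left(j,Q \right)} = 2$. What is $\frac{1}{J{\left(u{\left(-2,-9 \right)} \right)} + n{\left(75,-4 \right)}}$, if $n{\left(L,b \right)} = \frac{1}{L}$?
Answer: $\frac{75}{376} \approx 0.19947$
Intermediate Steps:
$J{\left(k \right)} = 5$ ($J{\left(k \right)} = k - \left(-5 + k\right) = 5$)
$\frac{1}{J{\left(u{\left(-2,-9 \right)} \right)} + n{\left(75,-4 \right)}} = \frac{1}{5 + \frac{1}{75}} = \frac{1}{\frac{376}{75}} = \frac{75}{376}$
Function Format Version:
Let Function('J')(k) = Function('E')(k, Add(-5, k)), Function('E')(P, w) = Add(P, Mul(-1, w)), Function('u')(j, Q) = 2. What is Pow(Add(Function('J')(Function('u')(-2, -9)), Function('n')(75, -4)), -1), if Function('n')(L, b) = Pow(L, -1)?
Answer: Rational(75, 376) ≈ 0.19947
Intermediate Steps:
Function('J')(k) = 5 (Function('J')(k) = Add(k, Mul(-1, Add(-5, k))) = Add(k, Add(5, Mul(-1, k))) = 5)
Pow(Add(Function('J')(Function('u')(-2, -9)), Function('n')(75, -4)), -1) = Pow(Add(5, Pow(75, -1)), -1) = Pow(Add(5, Rational(1, 75)), -1) = Pow(Rational(376, 75), -1) = Rational(75, 376)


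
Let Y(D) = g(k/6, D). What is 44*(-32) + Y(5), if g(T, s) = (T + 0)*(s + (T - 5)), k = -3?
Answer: -5631/4 ≈ -1407.8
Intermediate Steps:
g(T, s) = T*(-5 + T + s) (g(T, s) = T*(s + (-5 + T)) = T*(-5 + T + s))
Y(D) = 11/4 - D/2 (Y(D) = (-3/6)*(-5 - 3/6 + D) = (-3*⅙)*(-5 - 3*⅙ + D) = -(-5 - ½ + D)/2 = -(-11/2 + D)/2 = 11/4 - D/2)
44*(-32) + Y(5) = 44*(-32) + (11/4 - ½*5) = -1408 + (11/4 - 5/2) = -1408 + ¼ = -5631/4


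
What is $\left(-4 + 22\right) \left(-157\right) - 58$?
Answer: $-2884$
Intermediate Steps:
$\left(-4 + 22\right) \left(-157\right) - 58 = 18 \left(-157\right) - 58 = -2826 - 58 = -2884$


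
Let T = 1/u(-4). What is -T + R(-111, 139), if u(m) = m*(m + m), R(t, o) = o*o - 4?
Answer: 618143/32 ≈ 19317.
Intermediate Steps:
R(t, o) = -4 + o² (R(t, o) = o² - 4 = -4 + o²)
u(m) = 2*m² (u(m) = m*(2*m) = 2*m²)
T = 1/32 (T = 1/(2*(-4)²) = 1/(2*16) = 1/32 ≈ 0.031250)
-T + R(-111, 139) = -1*1/32 + (-4 + 139²) = -1/32 + (-4 + 19321) = -1/32 + 19317 = 618143/32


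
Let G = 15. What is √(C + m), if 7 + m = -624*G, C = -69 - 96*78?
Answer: 2*I*√4231 ≈ 130.09*I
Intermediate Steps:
C = -7557 (C = -69 - 7488 = -7557)
m = -9367 (m = -7 - 624*15 = -7 - 9360 = -9367)
√(C + m) = √(-7557 - 9367) = √(-16924) = 2*I*√4231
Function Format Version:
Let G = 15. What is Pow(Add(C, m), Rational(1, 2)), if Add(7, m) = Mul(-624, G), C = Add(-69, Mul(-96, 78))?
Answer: Mul(2, I, Pow(4231, Rational(1, 2))) ≈ Mul(130.09, I)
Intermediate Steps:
C = -7557 (C = Add(-69, -7488) = -7557)
m = -9367 (m = Add(-7, Mul(-624, 15)) = Add(-7, -9360) = -9367)
Pow(Add(C, m), Rational(1, 2)) = Pow(Add(-7557, -9367), Rational(1, 2)) = Pow(-16924, Rational(1, 2)) = Mul(2, I, Pow(4231, Rational(1, 2)))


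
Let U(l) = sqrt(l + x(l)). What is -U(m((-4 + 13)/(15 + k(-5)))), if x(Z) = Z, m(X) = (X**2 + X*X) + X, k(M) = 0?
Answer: -sqrt(66)/5 ≈ -1.6248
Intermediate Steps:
m(X) = X + 2*X**2 (m(X) = (X**2 + X**2) + X = 2*X**2 + X = X + 2*X**2)
U(l) = sqrt(2)*sqrt(l) (U(l) = sqrt(l + l) = sqrt(2*l) = sqrt(2)*sqrt(l))
-U(m((-4 + 13)/(15 + k(-5)))) = -sqrt(2)*sqrt(((-4 + 13)/(15 + 0))*(1 + 2*((-4 + 13)/(15 + 0)))) = -sqrt(2)*sqrt((9/15)*(1 + 2*(9/15))) = -sqrt(2)*sqrt((9*(1/15))*(1 + 2*(9*(1/15)))) = -sqrt(2)*sqrt(3*(1 + 2*(3/5))/5) = -sqrt(2)*sqrt(3*(1 + 6/5)/5) = -sqrt(2)*sqrt((3/5)*(11/5)) = -sqrt(2)*sqrt(33/25) = -sqrt(2)*sqrt(33)/5 = -sqrt(66)/5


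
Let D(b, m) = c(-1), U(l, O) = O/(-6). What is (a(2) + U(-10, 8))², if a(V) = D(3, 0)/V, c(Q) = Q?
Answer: 121/36 ≈ 3.3611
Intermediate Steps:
U(l, O) = -O/6 (U(l, O) = O*(-⅙) = -O/6)
D(b, m) = -1
a(V) = -1/V
(a(2) + U(-10, 8))² = (-1/2 - ⅙*8)² = (-1*½ - 4/3)² = (-½ - 4/3)² = (-11/6)² = 121/36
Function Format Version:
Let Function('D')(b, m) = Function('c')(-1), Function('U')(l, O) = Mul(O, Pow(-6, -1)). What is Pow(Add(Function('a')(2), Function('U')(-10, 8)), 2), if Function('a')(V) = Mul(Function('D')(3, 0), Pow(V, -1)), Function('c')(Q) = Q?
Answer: Rational(121, 36) ≈ 3.3611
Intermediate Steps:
Function('U')(l, O) = Mul(Rational(-1, 6), O) (Function('U')(l, O) = Mul(O, Rational(-1, 6)) = Mul(Rational(-1, 6), O))
Function('D')(b, m) = -1
Function('a')(V) = Mul(-1, Pow(V, -1))
Pow(Add(Function('a')(2), Function('U')(-10, 8)), 2) = Pow(Add(Mul(-1, Pow(2, -1)), Mul(Rational(-1, 6), 8)), 2) = Pow(Add(Mul(-1, Rational(1, 2)), Rational(-4, 3)), 2) = Pow(Add(Rational(-1, 2), Rational(-4, 3)), 2) = Pow(Rational(-11, 6), 2) = Rational(121, 36)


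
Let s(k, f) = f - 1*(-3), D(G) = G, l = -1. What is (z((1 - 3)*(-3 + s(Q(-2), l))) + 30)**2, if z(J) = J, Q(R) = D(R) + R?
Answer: 1024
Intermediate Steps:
Q(R) = 2*R (Q(R) = R + R = 2*R)
s(k, f) = 3 + f (s(k, f) = f + 3 = 3 + f)
(z((1 - 3)*(-3 + s(Q(-2), l))) + 30)**2 = ((1 - 3)*(-3 + (3 - 1)) + 30)**2 = (-2*(-3 + 2) + 30)**2 = (-2*(-1) + 30)**2 = (2 + 30)**2 = 32**2 = 1024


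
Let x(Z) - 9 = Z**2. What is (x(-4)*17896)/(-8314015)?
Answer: -89480/1662803 ≈ -0.053813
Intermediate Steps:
x(Z) = 9 + Z**2
(x(-4)*17896)/(-8314015) = ((9 + (-4)**2)*17896)/(-8314015) = ((9 + 16)*17896)*(-1/8314015) = (25*17896)*(-1/8314015) = 447400*(-1/8314015) = -89480/1662803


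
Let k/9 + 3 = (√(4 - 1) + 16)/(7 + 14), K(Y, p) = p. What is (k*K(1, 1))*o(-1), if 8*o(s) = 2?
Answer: -141/28 + 3*√3/28 ≈ -4.8501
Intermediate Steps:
o(s) = ¼ (o(s) = (⅛)*2 = ¼)
k = -141/7 + 3*√3/7 (k = -27 + 9*((√(4 - 1) + 16)/(7 + 14)) = -27 + 9*((√3 + 16)/21) = -27 + 9*((16 + √3)*(1/21)) = -27 + 9*(16/21 + √3/21) = -27 + (48/7 + 3*√3/7) = -141/7 + 3*√3/7 ≈ -19.401)
(k*K(1, 1))*o(-1) = ((-141/7 + 3*√3/7)*1)*(¼) = (-141/7 + 3*√3/7)*(¼) = -141/28 + 3*√3/28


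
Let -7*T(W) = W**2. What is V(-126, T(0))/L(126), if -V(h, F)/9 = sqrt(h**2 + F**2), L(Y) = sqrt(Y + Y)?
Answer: -27*sqrt(7) ≈ -71.435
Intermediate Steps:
L(Y) = sqrt(2)*sqrt(Y) (L(Y) = sqrt(2*Y) = sqrt(2)*sqrt(Y))
T(W) = -W**2/7
V(h, F) = -9*sqrt(F**2 + h**2) (V(h, F) = -9*sqrt(h**2 + F**2) = -9*sqrt(F**2 + h**2))
V(-126, T(0))/L(126) = (-9*sqrt((-1/7*0**2)**2 + (-126)**2))/((sqrt(2)*sqrt(126))) = (-9*sqrt((-1/7*0)**2 + 15876))/((sqrt(2)*(3*sqrt(14)))) = (-9*sqrt(0**2 + 15876))/((6*sqrt(7))) = (-9*sqrt(0 + 15876))*(sqrt(7)/42) = (-9*sqrt(15876))*(sqrt(7)/42) = (-9*126)*(sqrt(7)/42) = -27*sqrt(7)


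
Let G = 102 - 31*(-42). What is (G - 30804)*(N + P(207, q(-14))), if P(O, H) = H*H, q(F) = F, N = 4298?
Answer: -132123600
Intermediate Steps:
P(O, H) = H²
G = 1404 (G = 102 + 1302 = 1404)
(G - 30804)*(N + P(207, q(-14))) = (1404 - 30804)*(4298 + (-14)²) = -29400*(4298 + 196) = -29400*4494 = -132123600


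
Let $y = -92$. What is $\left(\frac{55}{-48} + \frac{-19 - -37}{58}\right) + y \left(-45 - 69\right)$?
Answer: $\frac{14598133}{1392} \approx 10487.0$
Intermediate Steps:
$\left(\frac{55}{-48} + \frac{-19 - -37}{58}\right) + y \left(-45 - 69\right) = \left(\frac{55}{-48} + \frac{-19 - -37}{58}\right) - 92 \left(-45 - 69\right) = \left(55 \left(- \frac{1}{48}\right) + \left(-19 + 37\right) \frac{1}{58}\right) - -10488 = \left(- \frac{55}{48} + 18 \cdot \frac{1}{58}\right) + 10488 = \left(- \frac{55}{48} + \frac{9}{29}\right) + 10488 = - \frac{1163}{1392} + 10488 = \frac{14598133}{1392}$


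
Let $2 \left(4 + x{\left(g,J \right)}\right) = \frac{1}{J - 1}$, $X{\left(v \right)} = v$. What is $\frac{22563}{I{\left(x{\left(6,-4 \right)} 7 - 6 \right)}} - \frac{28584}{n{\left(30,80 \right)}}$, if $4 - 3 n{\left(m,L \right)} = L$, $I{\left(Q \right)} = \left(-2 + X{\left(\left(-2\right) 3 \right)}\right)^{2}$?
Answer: $\frac{1800729}{1216} \approx 1480.9$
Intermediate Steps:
$x{\left(g,J \right)} = -4 + \frac{1}{2 \left(-1 + J\right)}$ ($x{\left(g,J \right)} = -4 + \frac{1}{2 \left(J - 1\right)} = -4 + \frac{1}{2 \left(-1 + J\right)}$)
$I{\left(Q \right)} = 64$ ($I{\left(Q \right)} = \left(-2 - 6\right)^{2} = \left(-8\right)^{2} = 64$)
$n{\left(m,L \right)} = \frac{4}{3} - \frac{L}{3}$
$\frac{22563}{I{\left(x{\left(6,-4 \right)} 7 - 6 \right)}} - \frac{28584}{n{\left(30,80 \right)}} = \frac{22563}{64} - \frac{28584}{\frac{4}{3} - \frac{80}{3}} = 22563 \cdot \frac{1}{64} - \frac{28584}{\frac{4}{3} - \frac{80}{3}} = \frac{22563}{64} - \frac{28584}{- \frac{76}{3}} = \frac{22563}{64} - - \frac{21438}{19} = \frac{22563}{64} + \frac{21438}{19} = \frac{1800729}{1216}$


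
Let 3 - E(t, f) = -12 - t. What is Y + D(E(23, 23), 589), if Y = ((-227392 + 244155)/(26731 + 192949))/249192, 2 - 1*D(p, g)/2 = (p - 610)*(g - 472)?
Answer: 7327392917269883/54742498560 ≈ 1.3385e+5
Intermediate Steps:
E(t, f) = 15 + t (E(t, f) = 3 - (-12 - t) = 3 + (12 + t) = 15 + t)
D(p, g) = 4 - 2*(-610 + p)*(-472 + g) (D(p, g) = 4 - 2*(p - 610)*(g - 472) = 4 - 2*(-610 + p)*(-472 + g))
Y = 16763/54742498560 (Y = (16763/219680)*(1/249192) = 16763/54742498560 ≈ 3.0622e-7)
Y + D(E(23, 23), 589) = 16763/54742498560 + (-575836 + 944*(15 + 23) + 1220*589 - 2*589*(15 + 23)) = 16763/54742498560 + (-575836 + 944*38 + 718580 - 2*589*38) = 16763/54742498560 + (-575836 + 35872 + 718580 - 44764) = 16763/54742498560 + 133852 = 7327392917269883/54742498560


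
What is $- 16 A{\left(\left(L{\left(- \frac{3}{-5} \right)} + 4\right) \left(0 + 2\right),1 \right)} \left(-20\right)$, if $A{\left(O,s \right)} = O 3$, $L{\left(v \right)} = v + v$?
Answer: $9984$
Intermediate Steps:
$L{\left(v \right)} = 2 v$
$A{\left(O,s \right)} = 3 O$
$- 16 A{\left(\left(L{\left(- \frac{3}{-5} \right)} + 4\right) \left(0 + 2\right),1 \right)} \left(-20\right) = - 16 \cdot 3 \left(2 \left(- \frac{3}{-5}\right) + 4\right) \left(0 + 2\right) \left(-20\right) = - 16 \cdot 3 \left(2 \left(\left(-3\right) \left(- \frac{1}{5}\right)\right) + 4\right) 2 \left(-20\right) = - 16 \cdot 3 \left(2 \cdot \frac{3}{5} + 4\right) 2 \left(-20\right) = - 16 \cdot 3 \left(\frac{6}{5} + 4\right) 2 \left(-20\right) = - 16 \cdot 3 \cdot \frac{26}{5} \cdot 2 \left(-20\right) = - 16 \cdot 3 \cdot \frac{52}{5} \left(-20\right) = \left(-16\right) \frac{156}{5} \left(-20\right) = \left(- \frac{2496}{5}\right) \left(-20\right) = 9984$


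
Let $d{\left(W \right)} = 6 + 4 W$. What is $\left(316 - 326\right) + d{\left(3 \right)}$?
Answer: $8$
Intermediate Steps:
$\left(316 - 326\right) + d{\left(3 \right)} = \left(316 - 326\right) + \left(6 + 4 \cdot 3\right) = -10 + \left(6 + 12\right) = -10 + 18 = 8$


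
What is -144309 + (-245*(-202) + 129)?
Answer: -94690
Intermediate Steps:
-144309 + (-245*(-202) + 129) = -144309 + (49490 + 129) = -144309 + 49619 = -94690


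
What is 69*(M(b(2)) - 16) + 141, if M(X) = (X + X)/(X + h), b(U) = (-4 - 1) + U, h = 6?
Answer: -1101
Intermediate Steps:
b(U) = -5 + U
M(X) = 2*X/(6 + X) (M(X) = (X + X)/(X + 6) = (2*X)/(6 + X) = 2*X/(6 + X))
69*(M(b(2)) - 16) + 141 = 69*(2*(-5 + 2)/(6 + (-5 + 2)) - 16) + 141 = 69*(2*(-3)/(6 - 3) - 16) + 141 = 69*(2*(-3)/3 - 16) + 141 = 69*(2*(-3)*(⅓) - 16) + 141 = 69*(-2 - 16) + 141 = 69*(-18) + 141 = -1242 + 141 = -1101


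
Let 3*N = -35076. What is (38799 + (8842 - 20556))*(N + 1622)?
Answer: -272745950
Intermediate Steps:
N = -11692 (N = (⅓)*(-35076) = -11692)
(38799 + (8842 - 20556))*(N + 1622) = (38799 + (8842 - 20556))*(-11692 + 1622) = (38799 - 11714)*(-10070) = 27085*(-10070) = -272745950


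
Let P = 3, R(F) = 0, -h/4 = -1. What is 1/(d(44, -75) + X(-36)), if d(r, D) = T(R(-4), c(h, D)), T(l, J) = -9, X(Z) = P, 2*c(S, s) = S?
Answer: -⅙ ≈ -0.16667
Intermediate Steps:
h = 4 (h = -4*(-1) = 4)
c(S, s) = S/2
X(Z) = 3
d(r, D) = -9
1/(d(44, -75) + X(-36)) = 1/(-9 + 3) = 1/(-6) = -⅙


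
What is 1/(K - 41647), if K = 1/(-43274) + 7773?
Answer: -43274/1465863477 ≈ -2.9521e-5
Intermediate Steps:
K = 336368801/43274 (K = -1/43274 + 7773 = 336368801/43274 ≈ 7773.0)
1/(K - 41647) = 1/(336368801/43274 - 41647) = 1/(-1465863477/43274) = -43274/1465863477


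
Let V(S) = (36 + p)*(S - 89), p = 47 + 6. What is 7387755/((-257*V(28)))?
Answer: 7387755/1395253 ≈ 5.2949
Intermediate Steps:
p = 53
V(S) = -7921 + 89*S (V(S) = (36 + 53)*(S - 89) = 89*(-89 + S) = -7921 + 89*S)
7387755/((-257*V(28))) = 7387755/((-257*(-7921 + 89*28))) = 7387755/((-257*(-7921 + 2492))) = 7387755/((-257*(-5429))) = 7387755/1395253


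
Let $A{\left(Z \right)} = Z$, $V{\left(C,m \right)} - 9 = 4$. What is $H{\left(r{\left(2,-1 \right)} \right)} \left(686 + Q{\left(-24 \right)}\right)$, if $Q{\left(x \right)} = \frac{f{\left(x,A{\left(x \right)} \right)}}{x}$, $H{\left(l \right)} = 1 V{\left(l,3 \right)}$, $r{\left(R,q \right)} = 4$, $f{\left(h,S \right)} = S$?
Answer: $8931$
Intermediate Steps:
$V{\left(C,m \right)} = 13$ ($V{\left(C,m \right)} = 9 + 4 = 13$)
$H{\left(l \right)} = 13$ ($H{\left(l \right)} = 1 \cdot 13 = 13$)
$Q{\left(x \right)} = 1$ ($Q{\left(x \right)} = \frac{x}{x} = 1$)
$H{\left(r{\left(2,-1 \right)} \right)} \left(686 + Q{\left(-24 \right)}\right) = 13 \left(686 + 1\right) = 13 \cdot 687 = 8931$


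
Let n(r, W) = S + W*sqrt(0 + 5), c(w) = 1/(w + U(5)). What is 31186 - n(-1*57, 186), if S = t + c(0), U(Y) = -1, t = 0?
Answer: 31187 - 186*sqrt(5) ≈ 30771.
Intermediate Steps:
c(w) = 1/(-1 + w) (c(w) = 1/(w - 1) = 1/(-1 + w))
S = -1 (S = 0 + 1/(-1 + 0) = 0 + 1/(-1) = 0 - 1 = -1)
n(r, W) = -1 + W*sqrt(5) (n(r, W) = -1 + W*sqrt(0 + 5) = -1 + W*sqrt(5))
31186 - n(-1*57, 186) = 31186 - (-1 + 186*sqrt(5)) = 31186 + (1 - 186*sqrt(5)) = 31187 - 186*sqrt(5)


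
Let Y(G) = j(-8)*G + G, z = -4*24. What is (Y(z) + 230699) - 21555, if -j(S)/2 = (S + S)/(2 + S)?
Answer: 209560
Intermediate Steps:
z = -96
j(S) = -4*S/(2 + S) (j(S) = -2*(S + S)/(2 + S) = -2*2*S/(2 + S) = -4*S/(2 + S))
Y(G) = -13*G/3 (Y(G) = (-4*(-8)/(2 - 8))*G + G = (-4*(-8)/(-6))*G + G = (-4*(-8)*(-⅙))*G + G = -16*G/3 + G = -13*G/3)
(Y(z) + 230699) - 21555 = (-13/3*(-96) + 230699) - 21555 = (416 + 230699) - 21555 = 231115 - 21555 = 209560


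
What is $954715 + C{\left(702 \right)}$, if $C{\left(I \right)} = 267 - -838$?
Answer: $955820$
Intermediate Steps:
$C{\left(I \right)} = 1105$ ($C{\left(I \right)} = 267 + 838 = 1105$)
$954715 + C{\left(702 \right)} = 954715 + 1105 = 955820$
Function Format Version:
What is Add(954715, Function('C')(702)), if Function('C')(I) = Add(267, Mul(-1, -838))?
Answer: 955820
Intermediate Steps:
Function('C')(I) = 1105 (Function('C')(I) = Add(267, 838) = 1105)
Add(954715, Function('C')(702)) = Add(954715, 1105) = 955820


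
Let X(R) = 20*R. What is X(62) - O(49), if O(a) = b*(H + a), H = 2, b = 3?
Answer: 1087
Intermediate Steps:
O(a) = 6 + 3*a (O(a) = 3*(2 + a) = 6 + 3*a)
X(62) - O(49) = 20*62 - (6 + 3*49) = 1240 - (6 + 147) = 1240 - 1*153 = 1240 - 153 = 1087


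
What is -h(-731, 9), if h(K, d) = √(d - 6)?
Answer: -√3 ≈ -1.7320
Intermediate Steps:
h(K, d) = √(-6 + d)
-h(-731, 9) = -√(-6 + 9) = -√3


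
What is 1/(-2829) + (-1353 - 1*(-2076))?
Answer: 2045366/2829 ≈ 723.00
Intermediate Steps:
1/(-2829) + (-1353 - 1*(-2076)) = -1/2829 + (-1353 + 2076) = -1/2829 + 723 = 2045366/2829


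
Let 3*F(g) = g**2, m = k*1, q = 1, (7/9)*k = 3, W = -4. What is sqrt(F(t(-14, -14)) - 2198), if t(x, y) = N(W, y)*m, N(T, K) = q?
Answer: I*sqrt(107459)/7 ≈ 46.83*I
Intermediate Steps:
k = 27/7 (k = (9/7)*3 = 27/7 ≈ 3.8571)
N(T, K) = 1
m = 27/7 (m = (27/7)*1 = 27/7 ≈ 3.8571)
t(x, y) = 27/7 (t(x, y) = 1*(27/7) = 27/7)
F(g) = g**2/3
sqrt(F(t(-14, -14)) - 2198) = sqrt((27/7)**2/3 - 2198) = sqrt((1/3)*(729/49) - 2198) = sqrt(243/49 - 2198) = sqrt(-107459/49) = I*sqrt(107459)/7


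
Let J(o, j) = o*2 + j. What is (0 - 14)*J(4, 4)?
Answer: -168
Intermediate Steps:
J(o, j) = j + 2*o (J(o, j) = 2*o + j = j + 2*o)
(0 - 14)*J(4, 4) = (0 - 14)*(4 + 2*4) = -14*(4 + 8) = -14*12 = -168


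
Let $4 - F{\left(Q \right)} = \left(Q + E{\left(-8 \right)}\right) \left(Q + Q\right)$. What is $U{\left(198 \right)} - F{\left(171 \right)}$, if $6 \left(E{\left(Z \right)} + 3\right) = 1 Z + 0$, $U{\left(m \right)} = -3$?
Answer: $56993$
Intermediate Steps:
$E{\left(Z \right)} = -3 + \frac{Z}{6}$ ($E{\left(Z \right)} = -3 + \frac{1 Z + 0}{6} = -3 + \frac{Z + 0}{6} = -3 + \frac{Z}{6}$)
$F{\left(Q \right)} = 4 - 2 Q \left(- \frac{13}{3} + Q\right)$ ($F{\left(Q \right)} = 4 - \left(Q + \left(-3 + \frac{1}{6} \left(-8\right)\right)\right) \left(Q + Q\right) = 4 - \left(Q - \frac{13}{3}\right) 2 Q = 4 - \left(- \frac{13}{3} + Q\right) 2 Q = 4 - 2 Q \left(- \frac{13}{3} + Q\right)$)
$U{\left(198 \right)} - F{\left(171 \right)} = -3 - \left(4 - 2 \cdot 171^{2} + \frac{26}{3} \cdot 171\right) = -3 - \left(4 - 58482 + 1482\right) = -3 - -56996 = -3 + 56996 = 56993$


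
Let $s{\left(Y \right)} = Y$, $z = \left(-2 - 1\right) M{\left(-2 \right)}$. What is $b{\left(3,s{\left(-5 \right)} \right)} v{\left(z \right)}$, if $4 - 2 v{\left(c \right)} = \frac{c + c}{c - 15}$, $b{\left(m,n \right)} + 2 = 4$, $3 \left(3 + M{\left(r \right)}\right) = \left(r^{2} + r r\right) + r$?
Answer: $\frac{9}{2} \approx 4.5$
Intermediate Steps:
$M{\left(r \right)} = -3 + \frac{r}{3} + \frac{2 r^{2}}{3}$ ($M{\left(r \right)} = -3 + \frac{\left(r^{2} + r r\right) + r}{3} = -3 + \frac{\left(r^{2} + r^{2}\right) + r}{3} = -3 + \frac{2 r^{2} + r}{3} = -3 + \frac{r + 2 r^{2}}{3} = -3 + \left(\frac{r}{3} + \frac{2 r^{2}}{3}\right) = -3 + \frac{r}{3} + \frac{2 r^{2}}{3}$)
$z = 3$ ($z = \left(-2 - 1\right) \left(-3 + \frac{1}{3} \left(-2\right) + \frac{2 \left(-2\right)^{2}}{3}\right) = - 3 \left(-3 - \frac{2}{3} + \frac{2}{3} \cdot 4\right) = - 3 \left(-3 - \frac{2}{3} + \frac{8}{3}\right) = \left(-3\right) \left(-1\right) = 3$)
$b{\left(m,n \right)} = 2$ ($b{\left(m,n \right)} = -2 + 4 = 2$)
$v{\left(c \right)} = 2 - \frac{c}{-15 + c}$ ($v{\left(c \right)} = 2 - \frac{\left(c + c\right) \frac{1}{c - 15}}{2} = 2 - \frac{2 c \frac{1}{-15 + c}}{2} = 2 - \frac{c}{-15 + c}$)
$b{\left(3,s{\left(-5 \right)} \right)} v{\left(z \right)} = 2 \frac{-30 + 3}{-15 + 3} = 2 \frac{1}{-12} \left(-27\right) = 2 \left(\left(- \frac{1}{12}\right) \left(-27\right)\right) = 2 \cdot \frac{9}{4} = \frac{9}{2}$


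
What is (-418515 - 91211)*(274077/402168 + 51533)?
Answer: -1760695347093641/67028 ≈ -2.6268e+10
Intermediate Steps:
(-418515 - 91211)*(274077/402168 + 51533) = -509726*(274077*(1/402168) + 51533) = -509726*(91359/134056 + 51533) = -509726*6908399207/134056 = -1760695347093641/67028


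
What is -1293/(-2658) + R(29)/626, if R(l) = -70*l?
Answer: -764387/277318 ≈ -2.7564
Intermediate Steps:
-1293/(-2658) + R(29)/626 = -1293/(-2658) - 70*29/626 = -1293*(-1/2658) - 2030*1/626 = 431/886 - 1015/313 = -764387/277318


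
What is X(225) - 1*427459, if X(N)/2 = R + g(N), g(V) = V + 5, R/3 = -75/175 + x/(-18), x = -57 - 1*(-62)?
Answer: -8967068/21 ≈ -4.2700e+5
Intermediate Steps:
x = 5 (x = -57 + 62 = 5)
R = -89/42 (R = 3*(-75/175 + 5/(-18)) = 3*(-75*1/175 + 5*(-1/18)) = 3*(-3/7 - 5/18) = 3*(-89/126) = -89/42 ≈ -2.1190)
g(V) = 5 + V
X(N) = 121/21 + 2*N (X(N) = 2*(-89/42 + (5 + N)) = 2*(121/42 + N) = 121/21 + 2*N)
X(225) - 1*427459 = (121/21 + 2*225) - 1*427459 = (121/21 + 450) - 427459 = 9571/21 - 427459 = -8967068/21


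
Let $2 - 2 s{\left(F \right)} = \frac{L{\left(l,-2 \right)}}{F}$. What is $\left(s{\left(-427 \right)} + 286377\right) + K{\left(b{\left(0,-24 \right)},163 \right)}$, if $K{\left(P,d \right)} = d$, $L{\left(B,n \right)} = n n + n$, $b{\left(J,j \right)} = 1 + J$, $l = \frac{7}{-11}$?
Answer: $\frac{122353008}{427} \approx 2.8654 \cdot 10^{5}$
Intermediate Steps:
$l = - \frac{7}{11}$ ($l = 7 \left(- \frac{1}{11}\right) = - \frac{7}{11} \approx -0.63636$)
$L{\left(B,n \right)} = n + n^{2}$ ($L{\left(B,n \right)} = n^{2} + n = n + n^{2}$)
$s{\left(F \right)} = 1 - \frac{1}{F}$ ($s{\left(F \right)} = 1 - \frac{- 2 \left(1 - 2\right) \frac{1}{F}}{2} = 1 - \frac{\left(-2\right) \left(-1\right) \frac{1}{F}}{2} = 1 - \frac{2 \frac{1}{F}}{2} = 1 - \frac{1}{F}$)
$\left(s{\left(-427 \right)} + 286377\right) + K{\left(b{\left(0,-24 \right)},163 \right)} = \left(\frac{-1 - 427}{-427} + 286377\right) + 163 = \left(\left(- \frac{1}{427}\right) \left(-428\right) + 286377\right) + 163 = \left(\frac{428}{427} + 286377\right) + 163 = \frac{122283407}{427} + 163 = \frac{122353008}{427}$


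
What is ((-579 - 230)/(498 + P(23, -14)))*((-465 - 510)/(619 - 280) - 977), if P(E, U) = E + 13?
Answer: 44788667/30171 ≈ 1484.5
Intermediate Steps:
P(E, U) = 13 + E
((-579 - 230)/(498 + P(23, -14)))*((-465 - 510)/(619 - 280) - 977) = ((-579 - 230)/(498 + (13 + 23)))*((-465 - 510)/(619 - 280) - 977) = (-809/(498 + 36))*(-975/339 - 977) = (-809/534)*(-975*1/339 - 977) = (-809*1/534)*(-325/113 - 977) = -809/534*(-110726/113) = 44788667/30171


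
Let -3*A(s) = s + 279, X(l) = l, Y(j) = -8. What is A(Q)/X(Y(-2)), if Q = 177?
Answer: 19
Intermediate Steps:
A(s) = -93 - s/3 (A(s) = -(s + 279)/3 = -(279 + s)/3 = -93 - s/3)
A(Q)/X(Y(-2)) = (-93 - ⅓*177)/(-8) = (-93 - 59)*(-⅛) = -152*(-⅛) = 19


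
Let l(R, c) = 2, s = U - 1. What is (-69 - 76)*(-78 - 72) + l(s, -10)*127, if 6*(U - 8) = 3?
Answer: 22004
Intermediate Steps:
U = 17/2 (U = 8 + (⅙)*3 = 8 + ½ = 17/2 ≈ 8.5000)
s = 15/2 (s = 17/2 - 1 = 15/2 ≈ 7.5000)
(-69 - 76)*(-78 - 72) + l(s, -10)*127 = (-69 - 76)*(-78 - 72) + 2*127 = -145*(-150) + 254 = 21750 + 254 = 22004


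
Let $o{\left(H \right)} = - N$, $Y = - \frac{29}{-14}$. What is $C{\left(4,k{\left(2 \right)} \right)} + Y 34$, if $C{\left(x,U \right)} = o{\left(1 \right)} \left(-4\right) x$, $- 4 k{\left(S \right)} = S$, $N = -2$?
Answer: $\frac{269}{7} \approx 38.429$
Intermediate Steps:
$k{\left(S \right)} = - \frac{S}{4}$
$Y = \frac{29}{14}$ ($Y = \left(-29\right) \left(- \frac{1}{14}\right) = \frac{29}{14} \approx 2.0714$)
$o{\left(H \right)} = 2$ ($o{\left(H \right)} = \left(-1\right) \left(-2\right) = 2$)
$C{\left(x,U \right)} = - 8 x$ ($C{\left(x,U \right)} = 2 \left(-4\right) x = - 8 x$)
$C{\left(4,k{\left(2 \right)} \right)} + Y 34 = \left(-8\right) 4 + \frac{29}{14} \cdot 34 = -32 + \frac{493}{7} = \frac{269}{7}$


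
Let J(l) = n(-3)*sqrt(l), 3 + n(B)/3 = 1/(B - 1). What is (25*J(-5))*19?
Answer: -18525*I*sqrt(5)/4 ≈ -10356.0*I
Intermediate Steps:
n(B) = -9 + 3/(-1 + B) (n(B) = -9 + 3/(B - 1) = -9 + 3/(-1 + B))
J(l) = -39*sqrt(l)/4 (J(l) = (3*(4 - 3*(-3))/(-1 - 3))*sqrt(l) = (3*(4 + 9)/(-4))*sqrt(l) = (3*(-1/4)*13)*sqrt(l) = -39*sqrt(l)/4)
(25*J(-5))*19 = (25*(-39*I*sqrt(5)/4))*19 = -975*I*sqrt(5)/4*19 = -18525*I*sqrt(5)/4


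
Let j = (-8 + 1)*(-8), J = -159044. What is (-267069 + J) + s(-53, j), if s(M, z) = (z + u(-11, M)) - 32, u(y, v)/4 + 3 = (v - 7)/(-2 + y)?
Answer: -5539073/13 ≈ -4.2608e+5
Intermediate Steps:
u(y, v) = -12 + 4*(-7 + v)/(-2 + y) (u(y, v) = -12 + 4*((v - 7)/(-2 + y)) = -12 + 4*((-7 + v)/(-2 + y)) = -12 + 4*(-7 + v)/(-2 + y))
j = 56 (j = -7*(-8) = 56)
s(M, z) = -544/13 + z - 4*M/13 (s(M, z) = (z + 4*(-1 + M - 3*(-11))/(-2 - 11)) - 32 = (z + 4*(-1 + M + 33)/(-13)) - 32 = (z + 4*(-1/13)*(32 + M)) - 32 = (z + (-128/13 - 4*M/13)) - 32 = (-128/13 + z - 4*M/13) - 32 = -544/13 + z - 4*M/13)
(-267069 + J) + s(-53, j) = (-267069 - 159044) + (-544/13 + 56 - 4/13*(-53)) = -426113 + (-544/13 + 56 + 212/13) = -426113 + 396/13 = -5539073/13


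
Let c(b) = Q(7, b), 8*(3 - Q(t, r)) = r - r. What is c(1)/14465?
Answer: 3/14465 ≈ 0.00020740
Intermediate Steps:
Q(t, r) = 3 (Q(t, r) = 3 - (r - r)/8 = 3 - ⅛*0 = 3 + 0 = 3)
c(b) = 3
c(1)/14465 = 3/14465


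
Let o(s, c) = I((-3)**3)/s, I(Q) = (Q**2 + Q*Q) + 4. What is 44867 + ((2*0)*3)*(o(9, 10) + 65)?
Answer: 44867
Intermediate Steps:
I(Q) = 4 + 2*Q**2 (I(Q) = (Q**2 + Q**2) + 4 = 2*Q**2 + 4 = 4 + 2*Q**2)
o(s, c) = 1462/s (o(s, c) = (4 + 2*((-3)**3)**2)/s = (4 + 2*(-27)**2)/s = (4 + 2*729)/s = (4 + 1458)/s = 1462/s)
44867 + ((2*0)*3)*(o(9, 10) + 65) = 44867 + ((2*0)*3)*(1462/9 + 65) = 44867 + (0*3)*(1462*(1/9) + 65) = 44867 + 0*(1462/9 + 65) = 44867 + 0*(2047/9) = 44867 + 0 = 44867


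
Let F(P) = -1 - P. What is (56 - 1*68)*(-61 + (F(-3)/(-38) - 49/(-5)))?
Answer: 58428/95 ≈ 615.03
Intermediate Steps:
(56 - 1*68)*(-61 + (F(-3)/(-38) - 49/(-5))) = (56 - 1*68)*(-61 + ((-1 - 1*(-3))/(-38) - 49/(-5))) = (56 - 68)*(-61 + ((-1 + 3)*(-1/38) - 49*(-⅕))) = -12*(-61 + (2*(-1/38) + 49/5)) = -12*(-61 + (-1/19 + 49/5)) = -12*(-61 + 926/95) = -12*(-4869/95) = 58428/95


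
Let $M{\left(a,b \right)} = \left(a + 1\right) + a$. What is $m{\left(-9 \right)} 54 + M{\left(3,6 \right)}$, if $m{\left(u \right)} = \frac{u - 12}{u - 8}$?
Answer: $\frac{1253}{17} \approx 73.706$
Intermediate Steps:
$M{\left(a,b \right)} = 1 + 2 a$ ($M{\left(a,b \right)} = \left(1 + a\right) + a = 1 + 2 a$)
$m{\left(u \right)} = \frac{-12 + u}{-8 + u}$
$m{\left(-9 \right)} 54 + M{\left(3,6 \right)} = \frac{-12 - 9}{-8 - 9} \cdot 54 + \left(1 + 2 \cdot 3\right) = \frac{1}{-17} \left(-21\right) 54 + \left(1 + 6\right) = \left(- \frac{1}{17}\right) \left(-21\right) 54 + 7 = \frac{21}{17} \cdot 54 + 7 = \frac{1134}{17} + 7 = \frac{1253}{17}$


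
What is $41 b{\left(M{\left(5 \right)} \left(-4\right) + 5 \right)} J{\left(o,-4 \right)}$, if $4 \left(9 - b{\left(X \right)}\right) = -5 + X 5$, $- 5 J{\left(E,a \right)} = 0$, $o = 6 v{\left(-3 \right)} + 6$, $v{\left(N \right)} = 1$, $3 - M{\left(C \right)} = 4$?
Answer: $0$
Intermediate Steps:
$M{\left(C \right)} = -1$ ($M{\left(C \right)} = 3 - 4 = -1$)
$o = 12$ ($o = 6 \cdot 1 + 6 = 6 + 6 = 12$)
$J{\left(E,a \right)} = 0$ ($J{\left(E,a \right)} = \left(- \frac{1}{5}\right) 0 = 0$)
$b{\left(X \right)} = \frac{41}{4} - \frac{5 X}{4}$ ($b{\left(X \right)} = 9 - \frac{-5 + X 5}{4} = 9 - \frac{-5 + 5 X}{4} = 9 - \left(- \frac{5}{4} + \frac{5 X}{4}\right) = \frac{41}{4} - \frac{5 X}{4}$)
$41 b{\left(M{\left(5 \right)} \left(-4\right) + 5 \right)} J{\left(o,-4 \right)} = 41 \left(\frac{41}{4} - \frac{5 \left(\left(-1\right) \left(-4\right) + 5\right)}{4}\right) 0 = 41 \left(\frac{41}{4} - \frac{5 \left(4 + 5\right)}{4}\right) 0 = 41 \left(\frac{41}{4} - \frac{45}{4}\right) 0 = 41 \left(-1\right) 0 = \left(-41\right) 0 = 0$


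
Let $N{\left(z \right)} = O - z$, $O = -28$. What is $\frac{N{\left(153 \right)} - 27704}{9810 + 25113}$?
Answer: $- \frac{9295}{11641} \approx -0.79847$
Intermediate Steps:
$N{\left(z \right)} = -28 - z$
$\frac{N{\left(153 \right)} - 27704}{9810 + 25113} = \frac{\left(-28 - 153\right) - 27704}{9810 + 25113} = \frac{\left(-28 - 153\right) - 27704}{34923} = \left(-181 - 27704\right) \frac{1}{34923} = \left(-27885\right) \frac{1}{34923} = - \frac{9295}{11641}$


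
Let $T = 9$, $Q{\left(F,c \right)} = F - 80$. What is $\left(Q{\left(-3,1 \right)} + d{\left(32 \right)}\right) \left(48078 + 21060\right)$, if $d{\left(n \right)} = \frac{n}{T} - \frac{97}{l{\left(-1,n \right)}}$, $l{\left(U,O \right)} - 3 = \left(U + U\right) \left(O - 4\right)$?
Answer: $- \frac{284403004}{53} \approx -5.3661 \cdot 10^{6}$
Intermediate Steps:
$l{\left(U,O \right)} = 3 + 2 U \left(-4 + O\right)$ ($l{\left(U,O \right)} = 3 + \left(U + U\right) \left(O - 4\right) = 3 + 2 U \left(-4 + O\right)$)
$Q{\left(F,c \right)} = -80 + F$
$d{\left(n \right)} = - \frac{97}{11 - 2 n} + \frac{n}{9}$ ($d{\left(n \right)} = \frac{n}{9} - \frac{97}{3 - -8 + 2 n \left(-1\right)} = n \frac{1}{9} - \frac{97}{3 + 8 - 2 n} = \frac{n}{9} - \frac{97}{11 - 2 n} = - \frac{97}{11 - 2 n} + \frac{n}{9}$)
$\left(Q{\left(-3,1 \right)} + d{\left(32 \right)}\right) \left(48078 + 21060\right) = \left(\left(-80 - 3\right) + \frac{-873 + 32 \left(11 - 64\right)}{9 \left(11 - 64\right)}\right) \left(48078 + 21060\right) = \left(-83 + \frac{-873 + 32 \left(11 - 64\right)}{9 \left(11 - 64\right)}\right) 69138 = \left(-83 + \frac{-873 + 32 \left(-53\right)}{9 \left(-53\right)}\right) 69138 = \left(-83 + \frac{1}{9} \left(- \frac{1}{53}\right) \left(-873 - 1696\right)\right) 69138 = \left(-83 + \frac{1}{9} \left(- \frac{1}{53}\right) \left(-2569\right)\right) 69138 = \left(-83 + \frac{2569}{477}\right) 69138 = \left(- \frac{37022}{477}\right) 69138 = - \frac{284403004}{53}$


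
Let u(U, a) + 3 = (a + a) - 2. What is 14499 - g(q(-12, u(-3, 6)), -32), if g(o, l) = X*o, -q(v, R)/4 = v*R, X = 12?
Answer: 10467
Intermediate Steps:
u(U, a) = -5 + 2*a (u(U, a) = -3 + ((a + a) - 2) = -3 + (2*a - 2) = -3 + (-2 + 2*a) = -5 + 2*a)
q(v, R) = -4*R*v (q(v, R) = -4*v*R = -4*R*v)
g(o, l) = 12*o
14499 - g(q(-12, u(-3, 6)), -32) = 14499 - 12*(-4*(-5 + 2*6)*(-12)) = 14499 - 12*(-4*(-5 + 12)*(-12)) = 14499 - 12*(-4*7*(-12)) = 14499 - 12*336 = 14499 - 1*4032 = 14499 - 4032 = 10467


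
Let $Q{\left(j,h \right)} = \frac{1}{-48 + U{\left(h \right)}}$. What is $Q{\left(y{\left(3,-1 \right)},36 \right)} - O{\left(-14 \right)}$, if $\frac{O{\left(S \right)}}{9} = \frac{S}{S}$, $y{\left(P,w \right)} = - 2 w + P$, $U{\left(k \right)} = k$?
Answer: $- \frac{109}{12} \approx -9.0833$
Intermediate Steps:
$y{\left(P,w \right)} = P - 2 w$
$Q{\left(j,h \right)} = \frac{1}{-48 + h}$
$O{\left(S \right)} = 9$ ($O{\left(S \right)} = 9 \frac{S}{S} = 9 \cdot 1 = 9$)
$Q{\left(y{\left(3,-1 \right)},36 \right)} - O{\left(-14 \right)} = \frac{1}{-48 + 36} - 9 = \frac{1}{-12} - 9 = - \frac{1}{12} - 9 = - \frac{109}{12}$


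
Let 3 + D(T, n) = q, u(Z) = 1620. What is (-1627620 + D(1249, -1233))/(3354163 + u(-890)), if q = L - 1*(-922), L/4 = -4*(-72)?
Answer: -1625549/3355783 ≈ -0.48440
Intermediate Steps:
L = 1152 (L = 4*(-4*(-72)) = 4*288 = 1152)
q = 2074 (q = 1152 - 1*(-922) = 1152 + 922 = 2074)
D(T, n) = 2071 (D(T, n) = -3 + 2074 = 2071)
(-1627620 + D(1249, -1233))/(3354163 + u(-890)) = (-1627620 + 2071)/(3354163 + 1620) = -1625549/3355783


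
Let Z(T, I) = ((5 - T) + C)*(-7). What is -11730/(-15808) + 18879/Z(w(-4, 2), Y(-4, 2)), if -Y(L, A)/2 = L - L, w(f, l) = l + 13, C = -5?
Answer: 7135021/39520 ≈ 180.54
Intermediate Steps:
w(f, l) = 13 + l
Y(L, A) = 0 (Y(L, A) = -2*(L - L) = -2*0 = 0)
Z(T, I) = 7*T (Z(T, I) = ((5 - T) - 5)*(-7) = -T*(-7) = 7*T)
-11730/(-15808) + 18879/Z(w(-4, 2), Y(-4, 2)) = -11730/(-15808) + 18879/((7*(13 + 2))) = -11730*(-1/15808) + 18879/((7*15)) = 5865/7904 + 18879/105 = 5865/7904 + 18879*(1/105) = 5865/7904 + 899/5 = 7135021/39520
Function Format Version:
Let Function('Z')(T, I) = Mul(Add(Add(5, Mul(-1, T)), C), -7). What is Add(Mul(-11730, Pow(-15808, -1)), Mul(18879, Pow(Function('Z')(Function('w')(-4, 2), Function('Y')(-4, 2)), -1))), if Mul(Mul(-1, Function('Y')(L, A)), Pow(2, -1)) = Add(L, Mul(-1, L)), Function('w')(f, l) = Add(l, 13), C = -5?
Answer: Rational(7135021, 39520) ≈ 180.54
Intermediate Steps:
Function('w')(f, l) = Add(13, l)
Function('Y')(L, A) = 0 (Function('Y')(L, A) = Mul(-2, Add(L, Mul(-1, L))) = Mul(-2, 0) = 0)
Function('Z')(T, I) = Mul(7, T) (Function('Z')(T, I) = Mul(Add(Add(5, Mul(-1, T)), -5), -7) = Mul(Mul(-1, T), -7) = Mul(7, T))
Add(Mul(-11730, Pow(-15808, -1)), Mul(18879, Pow(Function('Z')(Function('w')(-4, 2), Function('Y')(-4, 2)), -1))) = Add(Mul(-11730, Pow(-15808, -1)), Mul(18879, Pow(Mul(7, Add(13, 2)), -1))) = Add(Mul(-11730, Rational(-1, 15808)), Mul(18879, Pow(Mul(7, 15), -1))) = Add(Rational(5865, 7904), Mul(18879, Pow(105, -1))) = Add(Rational(5865, 7904), Mul(18879, Rational(1, 105))) = Add(Rational(5865, 7904), Rational(899, 5)) = Rational(7135021, 39520)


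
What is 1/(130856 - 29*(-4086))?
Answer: 1/249350 ≈ 4.0104e-6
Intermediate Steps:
1/(130856 - 29*(-4086)) = 1/(130856 + 118494) = 1/249350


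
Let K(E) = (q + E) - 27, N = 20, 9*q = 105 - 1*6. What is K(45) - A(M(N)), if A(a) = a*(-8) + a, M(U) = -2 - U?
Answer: -125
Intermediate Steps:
q = 11 (q = (105 - 1*6)/9 = (105 - 6)/9 = (1/9)*99 = 11)
A(a) = -7*a (A(a) = -8*a + a = -7*a)
K(E) = -16 + E (K(E) = (11 + E) - 27 = -16 + E)
K(45) - A(M(N)) = (-16 + 45) - (-7)*(-2 - 1*20) = 29 - (-7)*(-2 - 20) = 29 - (-7)*(-22) = 29 - 1*154 = 29 - 154 = -125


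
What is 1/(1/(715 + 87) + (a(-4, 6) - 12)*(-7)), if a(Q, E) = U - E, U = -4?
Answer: 802/123509 ≈ 0.0064935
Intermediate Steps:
a(Q, E) = -4 - E
1/(1/(715 + 87) + (a(-4, 6) - 12)*(-7)) = 1/(1/(715 + 87) + ((-4 - 1*6) - 12)*(-7)) = 1/(1/802 + ((-4 - 6) - 12)*(-7)) = 1/(1/802 + (-10 - 12)*(-7)) = 1/(1/802 - 22*(-7)) = 1/(1/802 + 154) = 1/(123509/802) = 802/123509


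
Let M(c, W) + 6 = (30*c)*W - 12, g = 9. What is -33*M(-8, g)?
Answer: 71874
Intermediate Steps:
M(c, W) = -18 + 30*W*c (M(c, W) = -6 + ((30*c)*W - 12) = -6 + (30*W*c - 12) = -6 + (-12 + 30*W*c) = -18 + 30*W*c)
-33*M(-8, g) = -33*(-18 + 30*9*(-8)) = -33*(-18 - 2160) = -33*(-2178) = 71874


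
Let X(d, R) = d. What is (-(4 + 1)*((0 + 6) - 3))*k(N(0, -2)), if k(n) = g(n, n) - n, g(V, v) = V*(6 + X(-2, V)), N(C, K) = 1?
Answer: -45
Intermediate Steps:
g(V, v) = 4*V (g(V, v) = V*(6 - 2) = V*4 = 4*V)
k(n) = 3*n (k(n) = 4*n - n = 3*n)
(-(4 + 1)*((0 + 6) - 3))*k(N(0, -2)) = (-(4 + 1)*((0 + 6) - 3))*(3*1) = -5*(6 - 3)*3 = -5*3*3 = -1*15*3 = -15*3 = -45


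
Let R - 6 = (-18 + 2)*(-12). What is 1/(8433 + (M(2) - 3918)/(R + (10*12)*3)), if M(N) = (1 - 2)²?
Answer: 558/4701697 ≈ 0.00011868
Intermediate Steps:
R = 198 (R = 6 + (-18 + 2)*(-12) = 6 - 16*(-12) = 6 + 192 = 198)
M(N) = 1 (M(N) = (-1)² = 1)
1/(8433 + (M(2) - 3918)/(R + (10*12)*3)) = 1/(8433 + (1 - 3918)/(198 + (10*12)*3)) = 1/(8433 - 3917/(198 + 120*3)) = 1/(8433 - 3917/(198 + 360)) = 1/(8433 - 3917/558) = 1/(4701697/558) = 558/4701697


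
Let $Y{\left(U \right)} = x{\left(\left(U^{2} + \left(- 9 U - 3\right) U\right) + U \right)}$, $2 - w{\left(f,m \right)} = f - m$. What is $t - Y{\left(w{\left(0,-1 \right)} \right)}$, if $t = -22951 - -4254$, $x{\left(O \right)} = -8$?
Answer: $-18689$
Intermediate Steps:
$w{\left(f,m \right)} = 2 + m - f$ ($w{\left(f,m \right)} = 2 - \left(f - m\right) = 2 + m - f$)
$Y{\left(U \right)} = -8$
$t = -18697$ ($t = -22951 + 4254 = -18697$)
$t - Y{\left(w{\left(0,-1 \right)} \right)} = -18697 - -8 = -18697 + 8 = -18689$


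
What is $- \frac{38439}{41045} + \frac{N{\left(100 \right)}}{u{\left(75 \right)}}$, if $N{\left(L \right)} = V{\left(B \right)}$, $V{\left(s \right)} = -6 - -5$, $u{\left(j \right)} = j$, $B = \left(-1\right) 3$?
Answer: $- \frac{584794}{615675} \approx -0.94984$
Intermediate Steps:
$B = -3$
$V{\left(s \right)} = -1$ ($V{\left(s \right)} = -6 + 5 = -1$)
$N{\left(L \right)} = -1$
$- \frac{38439}{41045} + \frac{N{\left(100 \right)}}{u{\left(75 \right)}} = - \frac{38439}{41045} - \frac{1}{75} = - \frac{584794}{615675}$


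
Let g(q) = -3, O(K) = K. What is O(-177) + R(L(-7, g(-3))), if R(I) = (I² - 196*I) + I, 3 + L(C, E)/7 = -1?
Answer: 6067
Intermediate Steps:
L(C, E) = -28 (L(C, E) = -21 + 7*(-1) = -21 - 7 = -28)
R(I) = I² - 195*I
O(-177) + R(L(-7, g(-3))) = -177 - 28*(-195 - 28) = -177 - 28*(-223) = -177 + 6244 = 6067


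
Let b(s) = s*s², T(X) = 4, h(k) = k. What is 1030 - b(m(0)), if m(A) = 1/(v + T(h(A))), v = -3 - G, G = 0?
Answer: 1029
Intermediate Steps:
v = -3 (v = -3 - 1*0 = -3 + 0 = -3)
m(A) = 1 (m(A) = 1/(-3 + 4) = 1/1 = 1)
b(s) = s³
1030 - b(m(0)) = 1030 - 1*1³ = 1030 - 1*1 = 1030 - 1 = 1029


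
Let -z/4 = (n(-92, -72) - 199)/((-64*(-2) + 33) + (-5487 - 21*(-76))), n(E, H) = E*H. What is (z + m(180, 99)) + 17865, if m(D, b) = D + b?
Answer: 6770282/373 ≈ 18151.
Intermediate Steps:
z = 2570/373 (z = -4*(-92*(-72) - 199)/((-64*(-2) + 33) + (-5487 - 21*(-76))) = -4*(6624 - 199)/((128 + 33) + (-5487 - 1*(-1596))) = -25700/(161 + (-5487 + 1596)) = -25700/(161 - 3891) = -25700/(-3730) = -25700*(-1)/3730 = -4*(-1285/746) = 2570/373 ≈ 6.8901)
(z + m(180, 99)) + 17865 = (2570/373 + (180 + 99)) + 17865 = (2570/373 + 279) + 17865 = 106637/373 + 17865 = 6770282/373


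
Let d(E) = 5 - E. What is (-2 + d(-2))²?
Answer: 25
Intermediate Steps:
(-2 + d(-2))² = (-2 + (5 - 1*(-2)))² = (-2 + (5 + 2))² = (-2 + 7)² = 5² = 25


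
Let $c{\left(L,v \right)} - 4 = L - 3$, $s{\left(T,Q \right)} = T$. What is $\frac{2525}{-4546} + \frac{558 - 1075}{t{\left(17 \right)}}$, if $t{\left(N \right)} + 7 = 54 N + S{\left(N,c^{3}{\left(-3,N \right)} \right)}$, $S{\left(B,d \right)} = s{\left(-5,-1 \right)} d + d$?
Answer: $- \frac{4731357}{4286878} \approx -1.1037$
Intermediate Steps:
$c{\left(L,v \right)} = 1 + L$ ($c{\left(L,v \right)} = 4 + \left(L - 3\right) = 4 + \left(-3 + L\right) = 1 + L$)
$S{\left(B,d \right)} = - 4 d$ ($S{\left(B,d \right)} = - 5 d + d = - 4 d$)
$t{\left(N \right)} = 25 + 54 N$ ($t{\left(N \right)} = -7 + \left(54 N - 4 \left(1 - 3\right)^{3}\right) = -7 + \left(54 N - 4 \left(-2\right)^{3}\right) = -7 + \left(54 N - -32\right) = -7 + \left(54 N + 32\right) = -7 + \left(32 + 54 N\right) = 25 + 54 N$)
$\frac{2525}{-4546} + \frac{558 - 1075}{t{\left(17 \right)}} = \frac{2525}{-4546} + \frac{558 - 1075}{25 + 54 \cdot 17} = 2525 \left(- \frac{1}{4546}\right) + \frac{558 - 1075}{25 + 918} = - \frac{2525}{4546} - \frac{517}{943} = - \frac{4731357}{4286878}$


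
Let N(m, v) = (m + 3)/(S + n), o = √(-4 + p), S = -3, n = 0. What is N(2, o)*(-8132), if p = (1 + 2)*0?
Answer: 40660/3 ≈ 13553.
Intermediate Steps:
p = 0 (p = 3*0 = 0)
o = 2*I (o = √(-4 + 0) = √(-4) = 2*I ≈ 2.0*I)
N(m, v) = -1 - m/3 (N(m, v) = (m + 3)/(-3 + 0) = (3 + m)/(-3) = (3 + m)*(-⅓) = -1 - m/3)
N(2, o)*(-8132) = (-1 - ⅓*2)*(-8132) = (-1 - ⅔)*(-8132) = -5/3*(-8132) = 40660/3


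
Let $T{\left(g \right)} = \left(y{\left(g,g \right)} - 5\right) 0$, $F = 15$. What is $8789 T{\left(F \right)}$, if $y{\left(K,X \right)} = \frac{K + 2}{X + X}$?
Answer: $0$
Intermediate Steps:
$y{\left(K,X \right)} = \frac{2 + K}{2 X}$
$T{\left(g \right)} = 0$ ($T{\left(g \right)} = \left(\frac{2 + g}{2 g} - 5\right) 0 = \left(-5 + \frac{2 + g}{2 g}\right) 0 = 0$)
$8789 T{\left(F \right)} = 8789 \cdot 0 = 0$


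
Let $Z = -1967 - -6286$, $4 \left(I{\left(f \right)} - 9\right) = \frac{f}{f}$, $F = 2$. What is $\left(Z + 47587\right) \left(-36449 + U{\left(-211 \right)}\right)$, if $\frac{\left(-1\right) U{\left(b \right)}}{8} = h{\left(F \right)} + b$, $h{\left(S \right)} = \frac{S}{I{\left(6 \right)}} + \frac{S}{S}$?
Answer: $- \frac{66777951402}{37} \approx -1.8048 \cdot 10^{9}$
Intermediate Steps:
$I{\left(f \right)} = \frac{37}{4}$ ($I{\left(f \right)} = 9 + \frac{f \frac{1}{f}}{4} = 9 + \frac{1}{4} \cdot 1 = 9 + \frac{1}{4} = \frac{37}{4}$)
$h{\left(S \right)} = 1 + \frac{4 S}{37}$ ($h{\left(S \right)} = \frac{S}{\frac{37}{4}} + \frac{S}{S} = S \frac{4}{37} + 1 = \frac{4 S}{37} + 1 = 1 + \frac{4 S}{37}$)
$Z = 4319$ ($Z = -1967 + 6286 = 4319$)
$U{\left(b \right)} = - \frac{360}{37} - 8 b$ ($U{\left(b \right)} = - 8 \left(\left(1 + \frac{4}{37} \cdot 2\right) + b\right) = - 8 \left(\left(1 + \frac{8}{37}\right) + b\right) = - 8 \left(\frac{45}{37} + b\right) = - \frac{360}{37} - 8 b$)
$\left(Z + 47587\right) \left(-36449 + U{\left(-211 \right)}\right) = \left(4319 + 47587\right) \left(-36449 - - \frac{62096}{37}\right) = 51906 \left(-36449 + \left(- \frac{360}{37} + 1688\right)\right) = 51906 \left(-36449 + \frac{62096}{37}\right) = 51906 \left(- \frac{1286517}{37}\right) = - \frac{66777951402}{37}$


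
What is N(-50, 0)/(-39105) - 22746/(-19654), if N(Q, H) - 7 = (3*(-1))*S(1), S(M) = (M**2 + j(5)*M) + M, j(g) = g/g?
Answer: 444760819/384284835 ≈ 1.1574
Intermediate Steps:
j(g) = 1
S(M) = M**2 + 2*M (S(M) = (M**2 + 1*M) + M = (M**2 + M) + M = (M + M**2) + M = M**2 + 2*M)
N(Q, H) = -2 (N(Q, H) = 7 + (3*(-1))*(1*(2 + 1)) = 7 - 3*3 = 7 - 9 = -2)
N(-50, 0)/(-39105) - 22746/(-19654) = -2/(-39105) - 22746/(-19654) = -2*(-1/39105) - 22746*(-1/19654) = 2/39105 + 11373/9827 = 444760819/384284835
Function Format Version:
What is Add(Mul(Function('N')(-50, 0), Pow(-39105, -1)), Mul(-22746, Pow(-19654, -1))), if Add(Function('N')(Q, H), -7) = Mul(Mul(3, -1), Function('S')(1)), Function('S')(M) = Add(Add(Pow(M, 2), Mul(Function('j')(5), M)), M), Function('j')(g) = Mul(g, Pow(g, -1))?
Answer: Rational(444760819, 384284835) ≈ 1.1574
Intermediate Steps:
Function('j')(g) = 1
Function('S')(M) = Add(Pow(M, 2), Mul(2, M)) (Function('S')(M) = Add(Add(Pow(M, 2), Mul(1, M)), M) = Add(Add(Pow(M, 2), M), M) = Add(Add(M, Pow(M, 2)), M) = Add(Pow(M, 2), Mul(2, M)))
Function('N')(Q, H) = -2 (Function('N')(Q, H) = Add(7, Mul(Mul(3, -1), Mul(1, Add(2, 1)))) = Add(7, Mul(-3, Mul(1, 3))) = Add(7, Mul(-3, 3)) = Add(7, -9) = -2)
Add(Mul(Function('N')(-50, 0), Pow(-39105, -1)), Mul(-22746, Pow(-19654, -1))) = Add(Mul(-2, Pow(-39105, -1)), Mul(-22746, Pow(-19654, -1))) = Add(Mul(-2, Rational(-1, 39105)), Mul(-22746, Rational(-1, 19654))) = Add(Rational(2, 39105), Rational(11373, 9827)) = Rational(444760819, 384284835)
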